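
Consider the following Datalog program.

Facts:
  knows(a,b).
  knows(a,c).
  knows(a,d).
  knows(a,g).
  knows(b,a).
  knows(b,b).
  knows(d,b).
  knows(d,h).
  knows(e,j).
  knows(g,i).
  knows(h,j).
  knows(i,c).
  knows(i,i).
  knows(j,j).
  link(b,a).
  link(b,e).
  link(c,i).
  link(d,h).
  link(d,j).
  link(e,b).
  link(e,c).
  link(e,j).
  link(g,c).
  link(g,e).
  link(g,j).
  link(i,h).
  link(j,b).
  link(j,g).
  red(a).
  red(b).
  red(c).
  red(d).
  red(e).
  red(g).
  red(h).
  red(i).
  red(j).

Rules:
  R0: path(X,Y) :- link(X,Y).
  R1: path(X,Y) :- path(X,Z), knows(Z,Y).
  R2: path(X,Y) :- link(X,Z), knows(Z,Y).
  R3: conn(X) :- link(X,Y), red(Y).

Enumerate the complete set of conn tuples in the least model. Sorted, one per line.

round 1: derive conn(b) via R3 from link(b,a), red(a)
round 1: derive conn(c) via R3 from link(c,i), red(i)
round 1: derive conn(d) via R3 from link(d,h), red(h)
round 1: derive conn(e) via R3 from link(e,b), red(b)
round 1: derive conn(g) via R3 from link(g,c), red(c)
round 1: derive conn(i) via R3 from link(i,h), red(h)
round 1: derive conn(j) via R3 from link(j,b), red(b)

conn(b)
conn(c)
conn(d)
conn(e)
conn(g)
conn(i)
conn(j)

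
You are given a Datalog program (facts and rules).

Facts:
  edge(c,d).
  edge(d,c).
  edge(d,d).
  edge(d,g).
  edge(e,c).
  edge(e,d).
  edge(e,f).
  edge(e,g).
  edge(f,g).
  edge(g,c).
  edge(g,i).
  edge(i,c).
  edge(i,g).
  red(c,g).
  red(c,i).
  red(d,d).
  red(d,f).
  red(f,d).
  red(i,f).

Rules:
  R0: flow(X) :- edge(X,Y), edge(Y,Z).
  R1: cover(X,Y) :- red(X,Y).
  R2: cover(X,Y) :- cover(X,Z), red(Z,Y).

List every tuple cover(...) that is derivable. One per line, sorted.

cover(c,d)
cover(c,f)
cover(c,g)
cover(c,i)
cover(d,d)
cover(d,f)
cover(f,d)
cover(f,f)
cover(i,d)
cover(i,f)

round 1: derive cover(c,g) via R1 from red(c,g)
round 1: derive cover(c,i) via R1 from red(c,i)
round 1: derive cover(d,d) via R1 from red(d,d)
round 1: derive cover(d,f) via R1 from red(d,f)
round 1: derive cover(f,d) via R1 from red(f,d)
round 1: derive cover(i,f) via R1 from red(i,f)
round 2: derive cover(c,f) via R2 from cover(c,i), red(i,f)
round 2: derive cover(f,f) via R2 from cover(f,d), red(d,f)
round 2: derive cover(i,d) via R2 from cover(i,f), red(f,d)
round 3: derive cover(c,d) via R2 from cover(c,f), red(f,d)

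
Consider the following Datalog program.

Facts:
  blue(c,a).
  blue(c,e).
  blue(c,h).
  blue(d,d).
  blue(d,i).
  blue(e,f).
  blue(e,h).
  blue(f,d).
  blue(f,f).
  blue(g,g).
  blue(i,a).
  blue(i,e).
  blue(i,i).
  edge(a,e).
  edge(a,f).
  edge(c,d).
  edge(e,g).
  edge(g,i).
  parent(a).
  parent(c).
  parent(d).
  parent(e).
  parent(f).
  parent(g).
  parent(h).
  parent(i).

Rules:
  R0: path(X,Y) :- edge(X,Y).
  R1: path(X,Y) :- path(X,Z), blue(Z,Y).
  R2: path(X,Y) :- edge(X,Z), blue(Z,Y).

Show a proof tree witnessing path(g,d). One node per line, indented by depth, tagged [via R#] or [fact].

path(g,d)  [via R1]
  path(g,f)  [via R1]
    path(g,e)  [via R2]
      edge(g,i)  [fact]
      blue(i,e)  [fact]
    blue(e,f)  [fact]
  blue(f,d)  [fact]

round 1: derive path(a,e) via R0 from edge(a,e)
round 1: derive path(a,f) via R0 from edge(a,f)
round 1: derive path(c,d) via R0 from edge(c,d)
round 1: derive path(e,g) via R0 from edge(e,g)
round 1: derive path(g,i) via R0 from edge(g,i)
round 1: derive path(a,d) via R2 from edge(a,f), blue(f,d)
round 1: derive path(a,h) via R2 from edge(a,e), blue(e,h)
round 1: derive path(c,i) via R2 from edge(c,d), blue(d,i)
round 1: derive path(g,a) via R2 from edge(g,i), blue(i,a)
round 1: derive path(g,e) via R2 from edge(g,i), blue(i,e)
round 2: derive path(a,i) via R1 from path(a,d), blue(d,i)
round 2: derive path(c,a) via R1 from path(c,i), blue(i,a)
round 2: derive path(c,e) via R1 from path(c,i), blue(i,e)
round 2: derive path(g,f) via R1 from path(g,e), blue(e,f)
round 2: derive path(g,h) via R1 from path(g,e), blue(e,h)
round 3: derive path(a,a) via R1 from path(a,i), blue(i,a)
round 3: derive path(c,f) via R1 from path(c,e), blue(e,f)
round 3: derive path(c,h) via R1 from path(c,e), blue(e,h)
round 3: derive path(g,d) via R1 from path(g,f), blue(f,d)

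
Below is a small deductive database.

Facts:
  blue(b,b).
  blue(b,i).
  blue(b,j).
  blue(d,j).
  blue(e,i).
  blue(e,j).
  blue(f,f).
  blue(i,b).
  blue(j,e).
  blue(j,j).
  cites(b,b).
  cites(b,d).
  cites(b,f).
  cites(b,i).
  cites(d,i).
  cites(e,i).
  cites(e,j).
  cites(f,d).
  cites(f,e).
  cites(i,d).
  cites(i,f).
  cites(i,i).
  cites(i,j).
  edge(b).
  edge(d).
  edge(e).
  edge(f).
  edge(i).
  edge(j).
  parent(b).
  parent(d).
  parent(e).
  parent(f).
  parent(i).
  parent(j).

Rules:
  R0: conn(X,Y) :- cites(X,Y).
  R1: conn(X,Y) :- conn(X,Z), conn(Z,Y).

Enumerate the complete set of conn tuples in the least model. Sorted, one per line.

conn(b,b)
conn(b,d)
conn(b,e)
conn(b,f)
conn(b,i)
conn(b,j)
conn(d,d)
conn(d,e)
conn(d,f)
conn(d,i)
conn(d,j)
conn(e,d)
conn(e,e)
conn(e,f)
conn(e,i)
conn(e,j)
conn(f,d)
conn(f,e)
conn(f,f)
conn(f,i)
conn(f,j)
conn(i,d)
conn(i,e)
conn(i,f)
conn(i,i)
conn(i,j)

round 1: derive conn(b,b) via R0 from cites(b,b)
round 1: derive conn(b,d) via R0 from cites(b,d)
round 1: derive conn(b,f) via R0 from cites(b,f)
round 1: derive conn(b,i) via R0 from cites(b,i)
round 1: derive conn(d,i) via R0 from cites(d,i)
round 1: derive conn(e,i) via R0 from cites(e,i)
round 1: derive conn(e,j) via R0 from cites(e,j)
round 1: derive conn(f,d) via R0 from cites(f,d)
round 1: derive conn(f,e) via R0 from cites(f,e)
round 1: derive conn(i,d) via R0 from cites(i,d)
round 1: derive conn(i,f) via R0 from cites(i,f)
round 1: derive conn(i,i) via R0 from cites(i,i)
round 1: derive conn(i,j) via R0 from cites(i,j)
round 2: derive conn(b,e) via R1 from conn(b,f), conn(f,e)
round 2: derive conn(b,j) via R1 from conn(b,i), conn(i,j)
round 2: derive conn(d,d) via R1 from conn(d,i), conn(i,d)
round 2: derive conn(d,f) via R1 from conn(d,i), conn(i,f)
round 2: derive conn(d,j) via R1 from conn(d,i), conn(i,j)
round 2: derive conn(e,d) via R1 from conn(e,i), conn(i,d)
round 2: derive conn(e,f) via R1 from conn(e,i), conn(i,f)
round 2: derive conn(f,i) via R1 from conn(f,d), conn(d,i)
round 2: derive conn(f,j) via R1 from conn(f,e), conn(e,j)
round 2: derive conn(i,e) via R1 from conn(i,f), conn(f,e)
round 3: derive conn(d,e) via R1 from conn(d,f), conn(f,e)
round 3: derive conn(e,e) via R1 from conn(e,f), conn(f,e)
round 3: derive conn(f,f) via R1 from conn(f,d), conn(d,f)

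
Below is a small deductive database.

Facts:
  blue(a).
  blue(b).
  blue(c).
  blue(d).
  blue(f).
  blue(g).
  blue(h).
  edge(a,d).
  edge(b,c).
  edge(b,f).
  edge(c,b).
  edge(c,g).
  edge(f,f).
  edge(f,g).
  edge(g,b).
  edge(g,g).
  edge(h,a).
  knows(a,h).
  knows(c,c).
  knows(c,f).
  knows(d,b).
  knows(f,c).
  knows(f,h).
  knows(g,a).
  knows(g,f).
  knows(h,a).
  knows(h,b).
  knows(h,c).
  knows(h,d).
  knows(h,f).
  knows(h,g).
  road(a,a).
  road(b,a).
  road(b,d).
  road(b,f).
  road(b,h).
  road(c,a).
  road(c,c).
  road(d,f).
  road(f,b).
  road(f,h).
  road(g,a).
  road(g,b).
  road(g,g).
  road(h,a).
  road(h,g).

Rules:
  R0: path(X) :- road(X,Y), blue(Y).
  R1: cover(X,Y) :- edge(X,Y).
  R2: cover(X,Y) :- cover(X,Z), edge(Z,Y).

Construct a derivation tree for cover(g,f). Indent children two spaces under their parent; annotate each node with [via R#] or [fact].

cover(g,f)  [via R2]
  cover(g,b)  [via R1]
    edge(g,b)  [fact]
  edge(b,f)  [fact]

round 1: derive cover(a,d) via R1 from edge(a,d)
round 1: derive cover(b,c) via R1 from edge(b,c)
round 1: derive cover(b,f) via R1 from edge(b,f)
round 1: derive cover(c,b) via R1 from edge(c,b)
round 1: derive cover(c,g) via R1 from edge(c,g)
round 1: derive cover(f,f) via R1 from edge(f,f)
round 1: derive cover(f,g) via R1 from edge(f,g)
round 1: derive cover(g,b) via R1 from edge(g,b)
round 1: derive cover(g,g) via R1 from edge(g,g)
round 1: derive cover(h,a) via R1 from edge(h,a)
round 2: derive cover(b,b) via R2 from cover(b,c), edge(c,b)
round 2: derive cover(b,g) via R2 from cover(b,c), edge(c,g)
round 2: derive cover(c,c) via R2 from cover(c,b), edge(b,c)
round 2: derive cover(c,f) via R2 from cover(c,b), edge(b,f)
round 2: derive cover(f,b) via R2 from cover(f,g), edge(g,b)
round 2: derive cover(g,c) via R2 from cover(g,b), edge(b,c)
round 2: derive cover(g,f) via R2 from cover(g,b), edge(b,f)
round 2: derive cover(h,d) via R2 from cover(h,a), edge(a,d)
round 3: derive cover(f,c) via R2 from cover(f,b), edge(b,c)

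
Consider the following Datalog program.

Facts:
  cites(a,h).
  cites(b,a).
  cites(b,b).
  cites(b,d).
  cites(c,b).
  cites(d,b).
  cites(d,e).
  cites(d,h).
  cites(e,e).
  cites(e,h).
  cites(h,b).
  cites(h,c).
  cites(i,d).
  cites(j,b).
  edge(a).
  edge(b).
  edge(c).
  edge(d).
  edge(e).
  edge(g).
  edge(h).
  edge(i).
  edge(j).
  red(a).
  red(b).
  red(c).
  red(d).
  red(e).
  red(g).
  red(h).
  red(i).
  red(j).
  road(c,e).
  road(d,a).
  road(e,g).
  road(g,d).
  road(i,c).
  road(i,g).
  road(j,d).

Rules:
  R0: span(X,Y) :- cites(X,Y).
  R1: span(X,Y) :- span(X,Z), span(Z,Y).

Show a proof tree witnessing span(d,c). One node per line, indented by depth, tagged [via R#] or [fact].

span(d,c)  [via R1]
  span(d,h)  [via R0]
    cites(d,h)  [fact]
  span(h,c)  [via R0]
    cites(h,c)  [fact]

round 1: derive span(a,h) via R0 from cites(a,h)
round 1: derive span(b,a) via R0 from cites(b,a)
round 1: derive span(b,b) via R0 from cites(b,b)
round 1: derive span(b,d) via R0 from cites(b,d)
round 1: derive span(c,b) via R0 from cites(c,b)
round 1: derive span(d,b) via R0 from cites(d,b)
round 1: derive span(d,e) via R0 from cites(d,e)
round 1: derive span(d,h) via R0 from cites(d,h)
round 1: derive span(e,e) via R0 from cites(e,e)
round 1: derive span(e,h) via R0 from cites(e,h)
round 1: derive span(h,b) via R0 from cites(h,b)
round 1: derive span(h,c) via R0 from cites(h,c)
round 1: derive span(i,d) via R0 from cites(i,d)
round 1: derive span(j,b) via R0 from cites(j,b)
round 2: derive span(a,b) via R1 from span(a,h), span(h,b)
round 2: derive span(a,c) via R1 from span(a,h), span(h,c)
round 2: derive span(b,e) via R1 from span(b,d), span(d,e)
round 2: derive span(b,h) via R1 from span(b,a), span(a,h)
round 2: derive span(c,a) via R1 from span(c,b), span(b,a)
round 2: derive span(c,d) via R1 from span(c,b), span(b,d)
round 2: derive span(d,a) via R1 from span(d,b), span(b,a)
round 2: derive span(d,c) via R1 from span(d,h), span(h,c)
round 2: derive span(d,d) via R1 from span(d,b), span(b,d)
round 2: derive span(e,b) via R1 from span(e,h), span(h,b)
round 2: derive span(e,c) via R1 from span(e,h), span(h,c)
round 2: derive span(h,a) via R1 from span(h,b), span(b,a)
round 2: derive span(h,d) via R1 from span(h,b), span(b,d)
round 2: derive span(i,b) via R1 from span(i,d), span(d,b)
round 2: derive span(i,e) via R1 from span(i,d), span(d,e)
round 2: derive span(i,h) via R1 from span(i,d), span(d,h)
round 2: derive span(j,a) via R1 from span(j,b), span(b,a)
round 2: derive span(j,d) via R1 from span(j,b), span(b,d)
round 3: derive span(a,a) via R1 from span(a,b), span(b,a)
round 3: derive span(a,d) via R1 from span(a,b), span(b,d)
round 3: derive span(a,e) via R1 from span(a,b), span(b,e)
round 3: derive span(b,c) via R1 from span(b,a), span(a,c)
round 3: derive span(c,c) via R1 from span(c,a), span(a,c)
round 3: derive span(c,e) via R1 from span(c,b), span(b,e)
round 3: derive span(c,h) via R1 from span(c,a), span(a,h)
round 3: derive span(e,a) via R1 from span(e,b), span(b,a)
round 3: derive span(e,d) via R1 from span(e,b), span(b,d)
round 3: derive span(h,e) via R1 from span(h,b), span(b,e)
round 3: derive span(h,h) via R1 from span(h,a), span(a,h)
round 3: derive span(i,a) via R1 from span(i,b), span(b,a)
round 3: derive span(i,c) via R1 from span(i,d), span(d,c)
round 3: derive span(j,c) via R1 from span(j,a), span(a,c)
round 3: derive span(j,e) via R1 from span(j,b), span(b,e)
round 3: derive span(j,h) via R1 from span(j,a), span(a,h)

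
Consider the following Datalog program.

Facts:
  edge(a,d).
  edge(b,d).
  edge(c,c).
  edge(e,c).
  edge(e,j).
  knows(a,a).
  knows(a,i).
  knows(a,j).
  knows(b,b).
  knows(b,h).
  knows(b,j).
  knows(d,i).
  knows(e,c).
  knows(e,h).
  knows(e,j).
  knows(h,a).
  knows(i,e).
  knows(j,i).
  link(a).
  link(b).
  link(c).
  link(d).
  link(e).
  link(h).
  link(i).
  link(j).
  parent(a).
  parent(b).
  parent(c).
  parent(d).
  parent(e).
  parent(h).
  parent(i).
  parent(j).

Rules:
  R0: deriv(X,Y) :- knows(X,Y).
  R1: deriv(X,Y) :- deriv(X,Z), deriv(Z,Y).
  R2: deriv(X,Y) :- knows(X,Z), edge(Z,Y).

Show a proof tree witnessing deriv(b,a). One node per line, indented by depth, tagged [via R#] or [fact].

deriv(b,a)  [via R1]
  deriv(b,h)  [via R0]
    knows(b,h)  [fact]
  deriv(h,a)  [via R0]
    knows(h,a)  [fact]

round 1: derive deriv(a,a) via R0 from knows(a,a)
round 1: derive deriv(a,i) via R0 from knows(a,i)
round 1: derive deriv(a,j) via R0 from knows(a,j)
round 1: derive deriv(b,b) via R0 from knows(b,b)
round 1: derive deriv(b,h) via R0 from knows(b,h)
round 1: derive deriv(b,j) via R0 from knows(b,j)
round 1: derive deriv(d,i) via R0 from knows(d,i)
round 1: derive deriv(e,c) via R0 from knows(e,c)
round 1: derive deriv(e,h) via R0 from knows(e,h)
round 1: derive deriv(e,j) via R0 from knows(e,j)
round 1: derive deriv(h,a) via R0 from knows(h,a)
round 1: derive deriv(i,e) via R0 from knows(i,e)
round 1: derive deriv(j,i) via R0 from knows(j,i)
round 1: derive deriv(a,d) via R2 from knows(a,a), edge(a,d)
round 1: derive deriv(b,d) via R2 from knows(b,b), edge(b,d)
round 1: derive deriv(h,d) via R2 from knows(h,a), edge(a,d)
round 1: derive deriv(i,c) via R2 from knows(i,e), edge(e,c)
round 1: derive deriv(i,j) via R2 from knows(i,e), edge(e,j)
round 2: derive deriv(a,c) via R1 from deriv(a,i), deriv(i,c)
round 2: derive deriv(a,e) via R1 from deriv(a,i), deriv(i,e)
round 2: derive deriv(b,a) via R1 from deriv(b,h), deriv(h,a)
round 2: derive deriv(b,i) via R1 from deriv(b,d), deriv(d,i)
round 2: derive deriv(d,c) via R1 from deriv(d,i), deriv(i,c)
round 2: derive deriv(d,e) via R1 from deriv(d,i), deriv(i,e)
round 2: derive deriv(d,j) via R1 from deriv(d,i), deriv(i,j)
round 2: derive deriv(e,a) via R1 from deriv(e,h), deriv(h,a)
round 2: derive deriv(e,d) via R1 from deriv(e,h), deriv(h,d)
round 2: derive deriv(e,i) via R1 from deriv(e,j), deriv(j,i)
round 2: derive deriv(h,i) via R1 from deriv(h,a), deriv(a,i)
round 2: derive deriv(h,j) via R1 from deriv(h,a), deriv(a,j)
round 2: derive deriv(i,h) via R1 from deriv(i,e), deriv(e,h)
round 2: derive deriv(i,i) via R1 from deriv(i,j), deriv(j,i)
round 2: derive deriv(j,c) via R1 from deriv(j,i), deriv(i,c)
round 2: derive deriv(j,e) via R1 from deriv(j,i), deriv(i,e)
round 2: derive deriv(j,j) via R1 from deriv(j,i), deriv(i,j)
round 3: derive deriv(a,h) via R1 from deriv(a,e), deriv(e,h)
round 3: derive deriv(b,c) via R1 from deriv(b,a), deriv(a,c)
round 3: derive deriv(b,e) via R1 from deriv(b,a), deriv(a,e)
round 3: derive deriv(d,a) via R1 from deriv(d,e), deriv(e,a)
round 3: derive deriv(d,d) via R1 from deriv(d,e), deriv(e,d)
round 3: derive deriv(d,h) via R1 from deriv(d,e), deriv(e,h)
round 3: derive deriv(e,e) via R1 from deriv(e,a), deriv(a,e)
round 3: derive deriv(h,c) via R1 from deriv(h,a), deriv(a,c)
round 3: derive deriv(h,e) via R1 from deriv(h,a), deriv(a,e)
round 3: derive deriv(h,h) via R1 from deriv(h,i), deriv(i,h)
round 3: derive deriv(i,a) via R1 from deriv(i,e), deriv(e,a)
round 3: derive deriv(i,d) via R1 from deriv(i,e), deriv(e,d)
round 3: derive deriv(j,a) via R1 from deriv(j,e), deriv(e,a)
round 3: derive deriv(j,d) via R1 from deriv(j,e), deriv(e,d)
round 3: derive deriv(j,h) via R1 from deriv(j,e), deriv(e,h)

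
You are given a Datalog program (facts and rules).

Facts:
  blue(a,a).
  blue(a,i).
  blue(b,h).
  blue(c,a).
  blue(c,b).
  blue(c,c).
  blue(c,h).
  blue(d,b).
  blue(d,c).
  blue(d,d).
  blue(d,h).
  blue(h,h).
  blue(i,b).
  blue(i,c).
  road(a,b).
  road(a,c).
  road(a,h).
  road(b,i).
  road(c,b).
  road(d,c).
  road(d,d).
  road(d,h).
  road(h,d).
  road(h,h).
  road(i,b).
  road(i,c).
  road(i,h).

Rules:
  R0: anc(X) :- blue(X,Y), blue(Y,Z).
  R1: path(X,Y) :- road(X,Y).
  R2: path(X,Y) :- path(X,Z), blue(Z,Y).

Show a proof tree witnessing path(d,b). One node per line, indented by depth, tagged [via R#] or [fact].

path(d,b)  [via R2]
  path(d,c)  [via R1]
    road(d,c)  [fact]
  blue(c,b)  [fact]

round 1: derive path(a,b) via R1 from road(a,b)
round 1: derive path(a,c) via R1 from road(a,c)
round 1: derive path(a,h) via R1 from road(a,h)
round 1: derive path(b,i) via R1 from road(b,i)
round 1: derive path(c,b) via R1 from road(c,b)
round 1: derive path(d,c) via R1 from road(d,c)
round 1: derive path(d,d) via R1 from road(d,d)
round 1: derive path(d,h) via R1 from road(d,h)
round 1: derive path(h,d) via R1 from road(h,d)
round 1: derive path(h,h) via R1 from road(h,h)
round 1: derive path(i,b) via R1 from road(i,b)
round 1: derive path(i,c) via R1 from road(i,c)
round 1: derive path(i,h) via R1 from road(i,h)
round 2: derive path(a,a) via R2 from path(a,c), blue(c,a)
round 2: derive path(b,b) via R2 from path(b,i), blue(i,b)
round 2: derive path(b,c) via R2 from path(b,i), blue(i,c)
round 2: derive path(c,h) via R2 from path(c,b), blue(b,h)
round 2: derive path(d,a) via R2 from path(d,c), blue(c,a)
round 2: derive path(d,b) via R2 from path(d,c), blue(c,b)
round 2: derive path(h,b) via R2 from path(h,d), blue(d,b)
round 2: derive path(h,c) via R2 from path(h,d), blue(d,c)
round 2: derive path(i,a) via R2 from path(i,c), blue(c,a)
round 3: derive path(a,i) via R2 from path(a,a), blue(a,i)
round 3: derive path(b,a) via R2 from path(b,c), blue(c,a)
round 3: derive path(b,h) via R2 from path(b,b), blue(b,h)
round 3: derive path(d,i) via R2 from path(d,a), blue(a,i)
round 3: derive path(h,a) via R2 from path(h,c), blue(c,a)
round 3: derive path(i,i) via R2 from path(i,a), blue(a,i)
round 4: derive path(h,i) via R2 from path(h,a), blue(a,i)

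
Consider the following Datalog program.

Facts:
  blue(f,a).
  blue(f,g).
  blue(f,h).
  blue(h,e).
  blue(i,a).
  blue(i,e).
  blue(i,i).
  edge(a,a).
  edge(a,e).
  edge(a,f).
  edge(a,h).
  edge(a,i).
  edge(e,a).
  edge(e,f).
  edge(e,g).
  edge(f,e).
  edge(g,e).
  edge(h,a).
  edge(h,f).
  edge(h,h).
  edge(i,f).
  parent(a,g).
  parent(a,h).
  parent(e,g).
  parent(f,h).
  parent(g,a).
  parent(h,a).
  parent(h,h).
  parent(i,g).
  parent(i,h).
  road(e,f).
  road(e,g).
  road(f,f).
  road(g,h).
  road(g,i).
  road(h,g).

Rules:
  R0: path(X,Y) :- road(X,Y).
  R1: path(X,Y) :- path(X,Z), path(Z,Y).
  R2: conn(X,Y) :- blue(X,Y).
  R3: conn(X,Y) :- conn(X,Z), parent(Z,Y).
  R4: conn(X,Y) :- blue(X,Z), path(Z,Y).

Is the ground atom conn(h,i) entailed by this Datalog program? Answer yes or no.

round 1: derive path(e,f) via R0 from road(e,f)
round 1: derive path(e,g) via R0 from road(e,g)
round 1: derive path(f,f) via R0 from road(f,f)
round 1: derive path(g,h) via R0 from road(g,h)
round 1: derive path(g,i) via R0 from road(g,i)
round 1: derive path(h,g) via R0 from road(h,g)
round 1: derive conn(f,a) via R2 from blue(f,a)
round 1: derive conn(f,g) via R2 from blue(f,g)
round 1: derive conn(f,h) via R2 from blue(f,h)
round 1: derive conn(h,e) via R2 from blue(h,e)
round 1: derive conn(i,a) via R2 from blue(i,a)
round 1: derive conn(i,e) via R2 from blue(i,e)
round 1: derive conn(i,i) via R2 from blue(i,i)
round 2: derive path(e,h) via R1 from path(e,g), path(g,h)
round 2: derive path(e,i) via R1 from path(e,g), path(g,i)
round 2: derive path(g,g) via R1 from path(g,h), path(h,g)
round 2: derive path(h,h) via R1 from path(h,g), path(g,h)
round 2: derive path(h,i) via R1 from path(h,g), path(g,i)
round 2: derive conn(h,g) via R3 from conn(h,e), parent(e,g)
round 2: derive conn(i,g) via R3 from conn(i,a), parent(a,g)
round 2: derive conn(i,h) via R3 from conn(i,a), parent(a,h)
round 2: derive conn(f,i) via R4 from blue(f,g), path(g,i)
round 2: derive conn(h,f) via R4 from blue(h,e), path(e,f)
round 2: derive conn(i,f) via R4 from blue(i,e), path(e,f)
round 3: derive conn(h,a) via R3 from conn(h,g), parent(g,a)
round 3: derive conn(h,h) via R3 from conn(h,f), parent(f,h)
round 3: derive conn(h,i) via R4 from blue(h,e), path(e,i)

yes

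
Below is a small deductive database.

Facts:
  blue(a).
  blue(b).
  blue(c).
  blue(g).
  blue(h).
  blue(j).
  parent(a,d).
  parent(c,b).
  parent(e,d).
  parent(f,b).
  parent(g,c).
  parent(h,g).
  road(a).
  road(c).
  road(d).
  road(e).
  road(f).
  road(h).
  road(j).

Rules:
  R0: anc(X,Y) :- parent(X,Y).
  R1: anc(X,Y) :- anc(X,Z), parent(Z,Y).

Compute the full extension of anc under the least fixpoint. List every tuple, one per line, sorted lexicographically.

round 1: derive anc(a,d) via R0 from parent(a,d)
round 1: derive anc(c,b) via R0 from parent(c,b)
round 1: derive anc(e,d) via R0 from parent(e,d)
round 1: derive anc(f,b) via R0 from parent(f,b)
round 1: derive anc(g,c) via R0 from parent(g,c)
round 1: derive anc(h,g) via R0 from parent(h,g)
round 2: derive anc(g,b) via R1 from anc(g,c), parent(c,b)
round 2: derive anc(h,c) via R1 from anc(h,g), parent(g,c)
round 3: derive anc(h,b) via R1 from anc(h,c), parent(c,b)

anc(a,d)
anc(c,b)
anc(e,d)
anc(f,b)
anc(g,b)
anc(g,c)
anc(h,b)
anc(h,c)
anc(h,g)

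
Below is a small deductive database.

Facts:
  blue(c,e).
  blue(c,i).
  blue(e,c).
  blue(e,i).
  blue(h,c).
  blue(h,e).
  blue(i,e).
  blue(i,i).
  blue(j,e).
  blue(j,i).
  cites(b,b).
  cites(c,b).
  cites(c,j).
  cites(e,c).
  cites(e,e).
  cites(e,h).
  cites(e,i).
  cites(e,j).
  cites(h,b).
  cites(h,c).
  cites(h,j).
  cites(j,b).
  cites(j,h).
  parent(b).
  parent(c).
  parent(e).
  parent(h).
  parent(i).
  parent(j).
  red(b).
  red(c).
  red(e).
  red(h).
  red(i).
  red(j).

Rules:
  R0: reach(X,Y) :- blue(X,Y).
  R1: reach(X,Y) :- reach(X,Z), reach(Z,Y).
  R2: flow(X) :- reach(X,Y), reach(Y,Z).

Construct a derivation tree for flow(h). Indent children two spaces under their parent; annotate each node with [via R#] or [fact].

round 1: derive reach(c,e) via R0 from blue(c,e)
round 1: derive reach(c,i) via R0 from blue(c,i)
round 1: derive reach(e,c) via R0 from blue(e,c)
round 1: derive reach(e,i) via R0 from blue(e,i)
round 1: derive reach(h,c) via R0 from blue(h,c)
round 1: derive reach(h,e) via R0 from blue(h,e)
round 1: derive reach(i,e) via R0 from blue(i,e)
round 1: derive reach(i,i) via R0 from blue(i,i)
round 1: derive reach(j,e) via R0 from blue(j,e)
round 1: derive reach(j,i) via R0 from blue(j,i)
round 2: derive reach(c,c) via R1 from reach(c,e), reach(e,c)
round 2: derive reach(e,e) via R1 from reach(e,c), reach(c,e)
round 2: derive reach(h,i) via R1 from reach(h,c), reach(c,i)
round 2: derive reach(i,c) via R1 from reach(i,e), reach(e,c)
round 2: derive reach(j,c) via R1 from reach(j,e), reach(e,c)
round 2: derive flow(c) via R2 from reach(c,e), reach(e,c)
round 2: derive flow(e) via R2 from reach(e,c), reach(c,e)
round 2: derive flow(h) via R2 from reach(h,c), reach(c,e)
round 2: derive flow(i) via R2 from reach(i,e), reach(e,c)
round 2: derive flow(j) via R2 from reach(j,e), reach(e,c)

flow(h)  [via R2]
  reach(h,c)  [via R0]
    blue(h,c)  [fact]
  reach(c,e)  [via R0]
    blue(c,e)  [fact]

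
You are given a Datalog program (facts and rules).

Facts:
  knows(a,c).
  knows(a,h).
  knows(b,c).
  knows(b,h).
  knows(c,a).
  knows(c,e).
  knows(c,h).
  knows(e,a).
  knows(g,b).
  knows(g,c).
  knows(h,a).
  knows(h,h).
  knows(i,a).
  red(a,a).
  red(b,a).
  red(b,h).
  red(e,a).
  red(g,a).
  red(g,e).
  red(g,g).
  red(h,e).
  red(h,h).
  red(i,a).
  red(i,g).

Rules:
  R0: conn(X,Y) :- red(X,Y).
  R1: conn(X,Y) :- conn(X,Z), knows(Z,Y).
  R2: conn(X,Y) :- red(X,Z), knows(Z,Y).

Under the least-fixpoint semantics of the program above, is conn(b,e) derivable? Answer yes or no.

round 1: derive conn(a,a) via R0 from red(a,a)
round 1: derive conn(b,a) via R0 from red(b,a)
round 1: derive conn(b,h) via R0 from red(b,h)
round 1: derive conn(e,a) via R0 from red(e,a)
round 1: derive conn(g,a) via R0 from red(g,a)
round 1: derive conn(g,e) via R0 from red(g,e)
round 1: derive conn(g,g) via R0 from red(g,g)
round 1: derive conn(h,e) via R0 from red(h,e)
round 1: derive conn(h,h) via R0 from red(h,h)
round 1: derive conn(i,a) via R0 from red(i,a)
round 1: derive conn(i,g) via R0 from red(i,g)
round 1: derive conn(a,c) via R2 from red(a,a), knows(a,c)
round 1: derive conn(a,h) via R2 from red(a,a), knows(a,h)
round 1: derive conn(b,c) via R2 from red(b,a), knows(a,c)
round 1: derive conn(e,c) via R2 from red(e,a), knows(a,c)
round 1: derive conn(e,h) via R2 from red(e,a), knows(a,h)
round 1: derive conn(g,b) via R2 from red(g,g), knows(g,b)
round 1: derive conn(g,c) via R2 from red(g,a), knows(a,c)
round 1: derive conn(g,h) via R2 from red(g,a), knows(a,h)
round 1: derive conn(h,a) via R2 from red(h,e), knows(e,a)
round 1: derive conn(i,b) via R2 from red(i,g), knows(g,b)
round 1: derive conn(i,c) via R2 from red(i,a), knows(a,c)
round 1: derive conn(i,h) via R2 from red(i,a), knows(a,h)
round 2: derive conn(a,e) via R1 from conn(a,c), knows(c,e)
round 2: derive conn(b,e) via R1 from conn(b,c), knows(c,e)
round 2: derive conn(e,e) via R1 from conn(e,c), knows(c,e)
round 2: derive conn(h,c) via R1 from conn(h,a), knows(a,c)
round 2: derive conn(i,e) via R1 from conn(i,c), knows(c,e)

yes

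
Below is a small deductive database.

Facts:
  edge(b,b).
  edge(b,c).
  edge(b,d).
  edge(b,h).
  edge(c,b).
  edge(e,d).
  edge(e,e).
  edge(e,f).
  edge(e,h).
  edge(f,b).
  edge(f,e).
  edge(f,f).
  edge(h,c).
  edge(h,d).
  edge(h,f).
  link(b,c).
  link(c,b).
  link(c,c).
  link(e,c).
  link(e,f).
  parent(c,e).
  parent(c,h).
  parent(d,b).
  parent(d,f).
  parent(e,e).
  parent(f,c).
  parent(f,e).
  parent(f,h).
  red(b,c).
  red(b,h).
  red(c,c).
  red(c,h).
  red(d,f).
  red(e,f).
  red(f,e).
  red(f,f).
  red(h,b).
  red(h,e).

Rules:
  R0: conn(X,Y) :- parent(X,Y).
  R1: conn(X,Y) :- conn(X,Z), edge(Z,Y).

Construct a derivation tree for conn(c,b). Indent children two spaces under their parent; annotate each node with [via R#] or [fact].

conn(c,b)  [via R1]
  conn(c,c)  [via R1]
    conn(c,h)  [via R0]
      parent(c,h)  [fact]
    edge(h,c)  [fact]
  edge(c,b)  [fact]

round 1: derive conn(c,e) via R0 from parent(c,e)
round 1: derive conn(c,h) via R0 from parent(c,h)
round 1: derive conn(d,b) via R0 from parent(d,b)
round 1: derive conn(d,f) via R0 from parent(d,f)
round 1: derive conn(e,e) via R0 from parent(e,e)
round 1: derive conn(f,c) via R0 from parent(f,c)
round 1: derive conn(f,e) via R0 from parent(f,e)
round 1: derive conn(f,h) via R0 from parent(f,h)
round 2: derive conn(c,c) via R1 from conn(c,h), edge(h,c)
round 2: derive conn(c,d) via R1 from conn(c,e), edge(e,d)
round 2: derive conn(c,f) via R1 from conn(c,e), edge(e,f)
round 2: derive conn(d,c) via R1 from conn(d,b), edge(b,c)
round 2: derive conn(d,d) via R1 from conn(d,b), edge(b,d)
round 2: derive conn(d,e) via R1 from conn(d,f), edge(f,e)
round 2: derive conn(d,h) via R1 from conn(d,b), edge(b,h)
round 2: derive conn(e,d) via R1 from conn(e,e), edge(e,d)
round 2: derive conn(e,f) via R1 from conn(e,e), edge(e,f)
round 2: derive conn(e,h) via R1 from conn(e,e), edge(e,h)
round 2: derive conn(f,b) via R1 from conn(f,c), edge(c,b)
round 2: derive conn(f,d) via R1 from conn(f,e), edge(e,d)
round 2: derive conn(f,f) via R1 from conn(f,e), edge(e,f)
round 3: derive conn(c,b) via R1 from conn(c,c), edge(c,b)
round 3: derive conn(e,b) via R1 from conn(e,f), edge(f,b)
round 3: derive conn(e,c) via R1 from conn(e,h), edge(h,c)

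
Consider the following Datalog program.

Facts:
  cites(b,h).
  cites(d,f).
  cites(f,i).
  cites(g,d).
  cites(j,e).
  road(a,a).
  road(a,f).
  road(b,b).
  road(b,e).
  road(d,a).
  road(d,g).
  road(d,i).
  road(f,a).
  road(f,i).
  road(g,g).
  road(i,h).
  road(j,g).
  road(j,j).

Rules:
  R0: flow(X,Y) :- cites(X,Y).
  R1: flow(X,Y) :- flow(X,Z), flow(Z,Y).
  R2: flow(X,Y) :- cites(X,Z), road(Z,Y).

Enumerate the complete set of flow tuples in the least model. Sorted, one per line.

round 1: derive flow(b,h) via R0 from cites(b,h)
round 1: derive flow(d,f) via R0 from cites(d,f)
round 1: derive flow(f,i) via R0 from cites(f,i)
round 1: derive flow(g,d) via R0 from cites(g,d)
round 1: derive flow(j,e) via R0 from cites(j,e)
round 1: derive flow(d,a) via R2 from cites(d,f), road(f,a)
round 1: derive flow(d,i) via R2 from cites(d,f), road(f,i)
round 1: derive flow(f,h) via R2 from cites(f,i), road(i,h)
round 1: derive flow(g,a) via R2 from cites(g,d), road(d,a)
round 1: derive flow(g,g) via R2 from cites(g,d), road(d,g)
round 1: derive flow(g,i) via R2 from cites(g,d), road(d,i)
round 2: derive flow(d,h) via R1 from flow(d,f), flow(f,h)
round 2: derive flow(g,f) via R1 from flow(g,d), flow(d,f)
round 3: derive flow(g,h) via R1 from flow(g,d), flow(d,h)

flow(b,h)
flow(d,a)
flow(d,f)
flow(d,h)
flow(d,i)
flow(f,h)
flow(f,i)
flow(g,a)
flow(g,d)
flow(g,f)
flow(g,g)
flow(g,h)
flow(g,i)
flow(j,e)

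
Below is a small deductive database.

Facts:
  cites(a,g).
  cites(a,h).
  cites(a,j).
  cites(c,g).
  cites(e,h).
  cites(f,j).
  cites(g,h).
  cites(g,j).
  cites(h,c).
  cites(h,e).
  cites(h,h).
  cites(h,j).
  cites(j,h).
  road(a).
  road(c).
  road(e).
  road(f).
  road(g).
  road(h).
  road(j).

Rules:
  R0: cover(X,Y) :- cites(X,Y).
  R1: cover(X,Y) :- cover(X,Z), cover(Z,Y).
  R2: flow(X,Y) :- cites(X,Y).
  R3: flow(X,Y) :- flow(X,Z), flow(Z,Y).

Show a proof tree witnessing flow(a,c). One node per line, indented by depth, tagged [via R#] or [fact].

round 1: derive flow(a,g) via R2 from cites(a,g)
round 1: derive flow(a,h) via R2 from cites(a,h)
round 1: derive flow(a,j) via R2 from cites(a,j)
round 1: derive flow(c,g) via R2 from cites(c,g)
round 1: derive flow(e,h) via R2 from cites(e,h)
round 1: derive flow(f,j) via R2 from cites(f,j)
round 1: derive flow(g,h) via R2 from cites(g,h)
round 1: derive flow(g,j) via R2 from cites(g,j)
round 1: derive flow(h,c) via R2 from cites(h,c)
round 1: derive flow(h,e) via R2 from cites(h,e)
round 1: derive flow(h,h) via R2 from cites(h,h)
round 1: derive flow(h,j) via R2 from cites(h,j)
round 1: derive flow(j,h) via R2 from cites(j,h)
round 2: derive flow(a,c) via R3 from flow(a,h), flow(h,c)
round 2: derive flow(a,e) via R3 from flow(a,h), flow(h,e)
round 2: derive flow(c,h) via R3 from flow(c,g), flow(g,h)
round 2: derive flow(c,j) via R3 from flow(c,g), flow(g,j)
round 2: derive flow(e,c) via R3 from flow(e,h), flow(h,c)
round 2: derive flow(e,e) via R3 from flow(e,h), flow(h,e)
round 2: derive flow(e,j) via R3 from flow(e,h), flow(h,j)
round 2: derive flow(f,h) via R3 from flow(f,j), flow(j,h)
round 2: derive flow(g,c) via R3 from flow(g,h), flow(h,c)
round 2: derive flow(g,e) via R3 from flow(g,h), flow(h,e)
round 2: derive flow(h,g) via R3 from flow(h,c), flow(c,g)
round 2: derive flow(j,c) via R3 from flow(j,h), flow(h,c)
round 2: derive flow(j,e) via R3 from flow(j,h), flow(h,e)
round 2: derive flow(j,j) via R3 from flow(j,h), flow(h,j)
round 3: derive flow(c,c) via R3 from flow(c,g), flow(g,c)
round 3: derive flow(c,e) via R3 from flow(c,g), flow(g,e)
round 3: derive flow(e,g) via R3 from flow(e,c), flow(c,g)
round 3: derive flow(f,c) via R3 from flow(f,h), flow(h,c)
round 3: derive flow(f,e) via R3 from flow(f,h), flow(h,e)
round 3: derive flow(f,g) via R3 from flow(f,h), flow(h,g)
round 3: derive flow(g,g) via R3 from flow(g,c), flow(c,g)
round 3: derive flow(j,g) via R3 from flow(j,c), flow(c,g)

flow(a,c)  [via R3]
  flow(a,h)  [via R2]
    cites(a,h)  [fact]
  flow(h,c)  [via R2]
    cites(h,c)  [fact]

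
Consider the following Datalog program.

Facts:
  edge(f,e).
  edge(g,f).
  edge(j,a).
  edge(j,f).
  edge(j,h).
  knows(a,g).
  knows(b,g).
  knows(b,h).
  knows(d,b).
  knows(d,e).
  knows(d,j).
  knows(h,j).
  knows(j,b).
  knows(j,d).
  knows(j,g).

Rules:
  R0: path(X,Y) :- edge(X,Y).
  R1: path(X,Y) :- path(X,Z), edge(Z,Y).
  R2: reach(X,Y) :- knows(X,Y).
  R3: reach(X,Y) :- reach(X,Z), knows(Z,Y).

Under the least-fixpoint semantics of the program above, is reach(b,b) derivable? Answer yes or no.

yes

round 1: derive reach(a,g) via R2 from knows(a,g)
round 1: derive reach(b,g) via R2 from knows(b,g)
round 1: derive reach(b,h) via R2 from knows(b,h)
round 1: derive reach(d,b) via R2 from knows(d,b)
round 1: derive reach(d,e) via R2 from knows(d,e)
round 1: derive reach(d,j) via R2 from knows(d,j)
round 1: derive reach(h,j) via R2 from knows(h,j)
round 1: derive reach(j,b) via R2 from knows(j,b)
round 1: derive reach(j,d) via R2 from knows(j,d)
round 1: derive reach(j,g) via R2 from knows(j,g)
round 2: derive reach(b,j) via R3 from reach(b,h), knows(h,j)
round 2: derive reach(d,d) via R3 from reach(d,j), knows(j,d)
round 2: derive reach(d,g) via R3 from reach(d,b), knows(b,g)
round 2: derive reach(d,h) via R3 from reach(d,b), knows(b,h)
round 2: derive reach(h,b) via R3 from reach(h,j), knows(j,b)
round 2: derive reach(h,d) via R3 from reach(h,j), knows(j,d)
round 2: derive reach(h,g) via R3 from reach(h,j), knows(j,g)
round 2: derive reach(j,e) via R3 from reach(j,d), knows(d,e)
round 2: derive reach(j,h) via R3 from reach(j,b), knows(b,h)
round 2: derive reach(j,j) via R3 from reach(j,d), knows(d,j)
round 3: derive reach(b,b) via R3 from reach(b,j), knows(j,b)
round 3: derive reach(b,d) via R3 from reach(b,j), knows(j,d)
round 3: derive reach(h,e) via R3 from reach(h,d), knows(d,e)
round 3: derive reach(h,h) via R3 from reach(h,b), knows(b,h)
round 4: derive reach(b,e) via R3 from reach(b,d), knows(d,e)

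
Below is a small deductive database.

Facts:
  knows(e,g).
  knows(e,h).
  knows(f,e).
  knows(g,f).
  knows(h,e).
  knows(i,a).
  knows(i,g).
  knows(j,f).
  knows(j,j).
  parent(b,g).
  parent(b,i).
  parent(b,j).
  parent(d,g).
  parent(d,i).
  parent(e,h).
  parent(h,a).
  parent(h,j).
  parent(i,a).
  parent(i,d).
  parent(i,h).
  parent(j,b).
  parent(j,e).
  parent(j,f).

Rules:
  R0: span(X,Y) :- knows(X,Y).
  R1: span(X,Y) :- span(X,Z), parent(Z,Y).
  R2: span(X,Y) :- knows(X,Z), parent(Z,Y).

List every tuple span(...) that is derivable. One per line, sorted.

span(e,a)
span(e,b)
span(e,d)
span(e,e)
span(e,f)
span(e,g)
span(e,h)
span(e,i)
span(e,j)
span(f,a)
span(f,b)
span(f,d)
span(f,e)
span(f,f)
span(f,g)
span(f,h)
span(f,i)
span(f,j)
span(g,f)
span(h,a)
span(h,b)
span(h,d)
span(h,e)
span(h,f)
span(h,g)
span(h,h)
span(h,i)
span(h,j)
span(i,a)
span(i,g)
span(j,a)
span(j,b)
span(j,d)
span(j,e)
span(j,f)
span(j,g)
span(j,h)
span(j,i)
span(j,j)

round 1: derive span(e,g) via R0 from knows(e,g)
round 1: derive span(e,h) via R0 from knows(e,h)
round 1: derive span(f,e) via R0 from knows(f,e)
round 1: derive span(g,f) via R0 from knows(g,f)
round 1: derive span(h,e) via R0 from knows(h,e)
round 1: derive span(i,a) via R0 from knows(i,a)
round 1: derive span(i,g) via R0 from knows(i,g)
round 1: derive span(j,f) via R0 from knows(j,f)
round 1: derive span(j,j) via R0 from knows(j,j)
round 1: derive span(e,a) via R2 from knows(e,h), parent(h,a)
round 1: derive span(e,j) via R2 from knows(e,h), parent(h,j)
round 1: derive span(f,h) via R2 from knows(f,e), parent(e,h)
round 1: derive span(h,h) via R2 from knows(h,e), parent(e,h)
round 1: derive span(j,b) via R2 from knows(j,j), parent(j,b)
round 1: derive span(j,e) via R2 from knows(j,j), parent(j,e)
round 2: derive span(e,b) via R1 from span(e,j), parent(j,b)
round 2: derive span(e,e) via R1 from span(e,j), parent(j,e)
round 2: derive span(e,f) via R1 from span(e,j), parent(j,f)
round 2: derive span(f,a) via R1 from span(f,h), parent(h,a)
round 2: derive span(f,j) via R1 from span(f,h), parent(h,j)
round 2: derive span(h,a) via R1 from span(h,h), parent(h,a)
round 2: derive span(h,j) via R1 from span(h,h), parent(h,j)
round 2: derive span(j,g) via R1 from span(j,b), parent(b,g)
round 2: derive span(j,h) via R1 from span(j,e), parent(e,h)
round 2: derive span(j,i) via R1 from span(j,b), parent(b,i)
round 3: derive span(e,i) via R1 from span(e,b), parent(b,i)
round 3: derive span(f,b) via R1 from span(f,j), parent(j,b)
round 3: derive span(f,f) via R1 from span(f,j), parent(j,f)
round 3: derive span(h,b) via R1 from span(h,j), parent(j,b)
round 3: derive span(h,f) via R1 from span(h,j), parent(j,f)
round 3: derive span(j,a) via R1 from span(j,h), parent(h,a)
round 3: derive span(j,d) via R1 from span(j,i), parent(i,d)
round 4: derive span(e,d) via R1 from span(e,i), parent(i,d)
round 4: derive span(f,g) via R1 from span(f,b), parent(b,g)
round 4: derive span(f,i) via R1 from span(f,b), parent(b,i)
round 4: derive span(h,g) via R1 from span(h,b), parent(b,g)
round 4: derive span(h,i) via R1 from span(h,b), parent(b,i)
round 5: derive span(f,d) via R1 from span(f,i), parent(i,d)
round 5: derive span(h,d) via R1 from span(h,i), parent(i,d)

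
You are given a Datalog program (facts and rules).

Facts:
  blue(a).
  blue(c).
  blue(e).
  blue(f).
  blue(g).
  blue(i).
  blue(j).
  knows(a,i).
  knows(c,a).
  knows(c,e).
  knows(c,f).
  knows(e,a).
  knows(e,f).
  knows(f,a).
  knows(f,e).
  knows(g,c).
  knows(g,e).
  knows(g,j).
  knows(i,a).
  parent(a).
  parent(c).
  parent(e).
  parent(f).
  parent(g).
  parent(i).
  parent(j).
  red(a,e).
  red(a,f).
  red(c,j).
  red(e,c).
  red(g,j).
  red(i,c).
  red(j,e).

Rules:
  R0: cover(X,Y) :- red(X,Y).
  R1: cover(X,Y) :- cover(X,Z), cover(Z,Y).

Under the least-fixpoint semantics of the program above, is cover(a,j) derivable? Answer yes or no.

round 1: derive cover(a,e) via R0 from red(a,e)
round 1: derive cover(a,f) via R0 from red(a,f)
round 1: derive cover(c,j) via R0 from red(c,j)
round 1: derive cover(e,c) via R0 from red(e,c)
round 1: derive cover(g,j) via R0 from red(g,j)
round 1: derive cover(i,c) via R0 from red(i,c)
round 1: derive cover(j,e) via R0 from red(j,e)
round 2: derive cover(a,c) via R1 from cover(a,e), cover(e,c)
round 2: derive cover(c,e) via R1 from cover(c,j), cover(j,e)
round 2: derive cover(e,j) via R1 from cover(e,c), cover(c,j)
round 2: derive cover(g,e) via R1 from cover(g,j), cover(j,e)
round 2: derive cover(i,j) via R1 from cover(i,c), cover(c,j)
round 2: derive cover(j,c) via R1 from cover(j,e), cover(e,c)
round 3: derive cover(a,j) via R1 from cover(a,c), cover(c,j)
round 3: derive cover(c,c) via R1 from cover(c,e), cover(e,c)
round 3: derive cover(e,e) via R1 from cover(e,c), cover(c,e)
round 3: derive cover(g,c) via R1 from cover(g,e), cover(e,c)
round 3: derive cover(i,e) via R1 from cover(i,c), cover(c,e)
round 3: derive cover(j,j) via R1 from cover(j,c), cover(c,j)

yes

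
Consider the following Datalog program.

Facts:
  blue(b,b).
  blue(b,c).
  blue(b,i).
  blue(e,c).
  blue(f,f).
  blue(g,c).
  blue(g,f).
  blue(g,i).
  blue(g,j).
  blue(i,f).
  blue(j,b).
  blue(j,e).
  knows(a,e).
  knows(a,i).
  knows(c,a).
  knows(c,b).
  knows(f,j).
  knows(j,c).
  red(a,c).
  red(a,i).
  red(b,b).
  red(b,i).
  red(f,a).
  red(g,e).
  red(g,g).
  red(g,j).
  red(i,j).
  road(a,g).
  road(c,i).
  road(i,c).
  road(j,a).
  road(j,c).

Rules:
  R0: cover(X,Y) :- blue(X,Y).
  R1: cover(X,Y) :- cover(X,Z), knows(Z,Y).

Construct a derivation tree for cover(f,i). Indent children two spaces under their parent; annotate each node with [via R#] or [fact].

round 1: derive cover(b,b) via R0 from blue(b,b)
round 1: derive cover(b,c) via R0 from blue(b,c)
round 1: derive cover(b,i) via R0 from blue(b,i)
round 1: derive cover(e,c) via R0 from blue(e,c)
round 1: derive cover(f,f) via R0 from blue(f,f)
round 1: derive cover(g,c) via R0 from blue(g,c)
round 1: derive cover(g,f) via R0 from blue(g,f)
round 1: derive cover(g,i) via R0 from blue(g,i)
round 1: derive cover(g,j) via R0 from blue(g,j)
round 1: derive cover(i,f) via R0 from blue(i,f)
round 1: derive cover(j,b) via R0 from blue(j,b)
round 1: derive cover(j,e) via R0 from blue(j,e)
round 2: derive cover(b,a) via R1 from cover(b,c), knows(c,a)
round 2: derive cover(e,a) via R1 from cover(e,c), knows(c,a)
round 2: derive cover(e,b) via R1 from cover(e,c), knows(c,b)
round 2: derive cover(f,j) via R1 from cover(f,f), knows(f,j)
round 2: derive cover(g,a) via R1 from cover(g,c), knows(c,a)
round 2: derive cover(g,b) via R1 from cover(g,c), knows(c,b)
round 2: derive cover(i,j) via R1 from cover(i,f), knows(f,j)
round 3: derive cover(b,e) via R1 from cover(b,a), knows(a,e)
round 3: derive cover(e,e) via R1 from cover(e,a), knows(a,e)
round 3: derive cover(e,i) via R1 from cover(e,a), knows(a,i)
round 3: derive cover(f,c) via R1 from cover(f,j), knows(j,c)
round 3: derive cover(g,e) via R1 from cover(g,a), knows(a,e)
round 3: derive cover(i,c) via R1 from cover(i,j), knows(j,c)
round 4: derive cover(f,a) via R1 from cover(f,c), knows(c,a)
round 4: derive cover(f,b) via R1 from cover(f,c), knows(c,b)
round 4: derive cover(i,a) via R1 from cover(i,c), knows(c,a)
round 4: derive cover(i,b) via R1 from cover(i,c), knows(c,b)
round 5: derive cover(f,e) via R1 from cover(f,a), knows(a,e)
round 5: derive cover(f,i) via R1 from cover(f,a), knows(a,i)
round 5: derive cover(i,e) via R1 from cover(i,a), knows(a,e)
round 5: derive cover(i,i) via R1 from cover(i,a), knows(a,i)

cover(f,i)  [via R1]
  cover(f,a)  [via R1]
    cover(f,c)  [via R1]
      cover(f,j)  [via R1]
        cover(f,f)  [via R0]
          blue(f,f)  [fact]
        knows(f,j)  [fact]
      knows(j,c)  [fact]
    knows(c,a)  [fact]
  knows(a,i)  [fact]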